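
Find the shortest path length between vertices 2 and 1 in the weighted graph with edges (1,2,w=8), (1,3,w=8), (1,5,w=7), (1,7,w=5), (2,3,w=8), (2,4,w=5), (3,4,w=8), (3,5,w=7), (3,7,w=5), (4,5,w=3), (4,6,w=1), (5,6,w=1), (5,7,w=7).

Step 1: Build adjacency list with weights:
  1: 2(w=8), 3(w=8), 5(w=7), 7(w=5)
  2: 1(w=8), 3(w=8), 4(w=5)
  3: 1(w=8), 2(w=8), 4(w=8), 5(w=7), 7(w=5)
  4: 2(w=5), 3(w=8), 5(w=3), 6(w=1)
  5: 1(w=7), 3(w=7), 4(w=3), 6(w=1), 7(w=7)
  6: 4(w=1), 5(w=1)
  7: 1(w=5), 3(w=5), 5(w=7)

Step 2: Apply Dijkstra's algorithm from vertex 2:
  Visit vertex 2 (distance=0)
    Update dist[1] = 8
    Update dist[3] = 8
    Update dist[4] = 5
  Visit vertex 4 (distance=5)
    Update dist[5] = 8
    Update dist[6] = 6
  Visit vertex 6 (distance=6)
    Update dist[5] = 7
  Visit vertex 5 (distance=7)
    Update dist[7] = 14
  Visit vertex 1 (distance=8)
    Update dist[7] = 13

Step 3: Shortest path: 2 -> 1
Total weight: 8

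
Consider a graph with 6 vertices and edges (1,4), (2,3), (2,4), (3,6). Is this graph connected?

Step 1: Build adjacency list from edges:
  1: 4
  2: 3, 4
  3: 2, 6
  4: 1, 2
  5: (none)
  6: 3

Step 2: Run BFS/DFS from vertex 1:
  Visited: {1, 4, 2, 3, 6}
  Reached 5 of 6 vertices

Step 3: Only 5 of 6 vertices reached. Graph is disconnected.
Connected components: {1, 2, 3, 4, 6}, {5}
Answer: No, the graph is not connected (2 components).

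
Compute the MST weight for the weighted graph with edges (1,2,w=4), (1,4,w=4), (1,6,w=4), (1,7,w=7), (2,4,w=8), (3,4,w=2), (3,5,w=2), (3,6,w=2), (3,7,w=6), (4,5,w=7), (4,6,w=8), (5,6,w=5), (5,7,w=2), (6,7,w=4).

Apply Kruskal's algorithm (sort edges by weight, add if no cycle):

Sorted edges by weight:
  (3,4) w=2
  (3,5) w=2
  (3,6) w=2
  (5,7) w=2
  (1,2) w=4
  (1,4) w=4
  (1,6) w=4
  (6,7) w=4
  (5,6) w=5
  (3,7) w=6
  (1,7) w=7
  (4,5) w=7
  (2,4) w=8
  (4,6) w=8

Add edge (3,4) w=2 -- no cycle. Running total: 2
Add edge (3,5) w=2 -- no cycle. Running total: 4
Add edge (3,6) w=2 -- no cycle. Running total: 6
Add edge (5,7) w=2 -- no cycle. Running total: 8
Add edge (1,2) w=4 -- no cycle. Running total: 12
Add edge (1,4) w=4 -- no cycle. Running total: 16

MST edges: (3,4,w=2), (3,5,w=2), (3,6,w=2), (5,7,w=2), (1,2,w=4), (1,4,w=4)
Total MST weight: 2 + 2 + 2 + 2 + 4 + 4 = 16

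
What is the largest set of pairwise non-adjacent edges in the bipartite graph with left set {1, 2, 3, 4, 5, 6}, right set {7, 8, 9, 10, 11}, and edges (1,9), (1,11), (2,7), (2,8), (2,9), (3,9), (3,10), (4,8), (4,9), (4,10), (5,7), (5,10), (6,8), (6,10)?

Step 1: List the neighbors of each left vertex:
  1: 9, 11
  2: 7, 8, 9
  3: 9, 10
  4: 8, 9, 10
  5: 7, 10
  6: 8, 10

Step 2: Greedily match left vertices, then look for augmenting paths:
  Match 1 -- 11
  Match 2 -- 9
  Match 3 -- 10
  Match 4 -- 8
  Match 5 -- 7
  No augmenting path remains.

Step 3: Verify this is maximum:
  Matching size 5 = min(|L|, |R|) = min(6, 5), which is an upper bound, so this matching is maximum.

Maximum matching: {(1,11), (2,9), (3,10), (4,8), (5,7)}
Size: 5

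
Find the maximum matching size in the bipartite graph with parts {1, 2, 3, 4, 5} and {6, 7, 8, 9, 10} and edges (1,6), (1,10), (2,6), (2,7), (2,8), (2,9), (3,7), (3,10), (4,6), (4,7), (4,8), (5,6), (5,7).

Step 1: List the neighbors of each left vertex:
  1: 6, 10
  2: 6, 7, 8, 9
  3: 7, 10
  4: 6, 7, 8
  5: 6, 7

Step 2: Greedily match left vertices, then look for augmenting paths:
  Match 1 -- 6
  Match 2 -- 9
  Match 3 -- 10
  Match 4 -- 8
  Match 5 -- 7
  No augmenting path remains.

Step 3: Verify this is maximum:
  Matching size 5 = min(|L|, |R|) = min(5, 5), which is an upper bound, so this matching is maximum.

Maximum matching: {(1,6), (2,9), (3,10), (4,8), (5,7)}
Size: 5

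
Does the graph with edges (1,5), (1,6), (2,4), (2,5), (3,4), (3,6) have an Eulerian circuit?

Step 1: Find the degree of each vertex:
  deg(1) = 2
  deg(2) = 2
  deg(3) = 2
  deg(4) = 2
  deg(5) = 2
  deg(6) = 2

Step 2: Count vertices with odd degree:
  All vertices have even degree (0 odd-degree vertices)

Step 3: Apply Euler's theorem:
  - Eulerian circuit exists iff graph is connected and all vertices have even degree
  - Eulerian path exists iff graph is connected and has 0 or 2 odd-degree vertices

Graph is connected with 0 odd-degree vertices.
Both Eulerian circuit and Eulerian path exist.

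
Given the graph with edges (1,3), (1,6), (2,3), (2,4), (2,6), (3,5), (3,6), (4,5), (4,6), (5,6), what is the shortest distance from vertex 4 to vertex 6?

Step 1: Build adjacency list:
  1: 3, 6
  2: 3, 4, 6
  3: 1, 2, 5, 6
  4: 2, 5, 6
  5: 3, 4, 6
  6: 1, 2, 3, 4, 5

Step 2: BFS from vertex 4 to find shortest path to 6:
  vertex 2 reached at distance 1
  vertex 5 reached at distance 1
  vertex 6 reached at distance 1

Step 3: Shortest path: 4 -> 6
Path length: 1 edge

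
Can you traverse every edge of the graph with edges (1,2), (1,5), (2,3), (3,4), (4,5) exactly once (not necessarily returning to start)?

Step 1: Find the degree of each vertex:
  deg(1) = 2
  deg(2) = 2
  deg(3) = 2
  deg(4) = 2
  deg(5) = 2

Step 2: Count vertices with odd degree:
  All vertices have even degree (0 odd-degree vertices)

Step 3: Apply Euler's theorem:
  - Eulerian circuit exists iff graph is connected and all vertices have even degree
  - Eulerian path exists iff graph is connected and has 0 or 2 odd-degree vertices

Graph is connected with 0 odd-degree vertices.
Both Eulerian circuit and Eulerian path exist.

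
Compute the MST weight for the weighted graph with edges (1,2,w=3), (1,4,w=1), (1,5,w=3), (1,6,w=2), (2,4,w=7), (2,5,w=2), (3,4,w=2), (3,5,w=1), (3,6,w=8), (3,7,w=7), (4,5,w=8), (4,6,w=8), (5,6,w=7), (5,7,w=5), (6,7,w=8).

Apply Kruskal's algorithm (sort edges by weight, add if no cycle):

Sorted edges by weight:
  (1,4) w=1
  (3,5) w=1
  (1,6) w=2
  (2,5) w=2
  (3,4) w=2
  (1,5) w=3
  (1,2) w=3
  (5,7) w=5
  (2,4) w=7
  (3,7) w=7
  (5,6) w=7
  (3,6) w=8
  (4,5) w=8
  (4,6) w=8
  (6,7) w=8

Add edge (1,4) w=1 -- no cycle. Running total: 1
Add edge (3,5) w=1 -- no cycle. Running total: 2
Add edge (1,6) w=2 -- no cycle. Running total: 4
Add edge (2,5) w=2 -- no cycle. Running total: 6
Add edge (3,4) w=2 -- no cycle. Running total: 8
Skip edge (1,5) w=3 -- would create cycle
Skip edge (1,2) w=3 -- would create cycle
Add edge (5,7) w=5 -- no cycle. Running total: 13

MST edges: (1,4,w=1), (3,5,w=1), (1,6,w=2), (2,5,w=2), (3,4,w=2), (5,7,w=5)
Total MST weight: 1 + 1 + 2 + 2 + 2 + 5 = 13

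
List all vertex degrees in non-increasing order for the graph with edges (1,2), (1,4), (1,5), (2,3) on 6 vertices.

Step 1: Count edges incident to each vertex:
  deg(1) = 3 (neighbors: 2, 4, 5)
  deg(2) = 2 (neighbors: 1, 3)
  deg(3) = 1 (neighbors: 2)
  deg(4) = 1 (neighbors: 1)
  deg(5) = 1 (neighbors: 1)
  deg(6) = 0 (neighbors: none)

Step 2: Sort degrees in non-increasing order:
  Degrees: [3, 2, 1, 1, 1, 0] -> sorted: [3, 2, 1, 1, 1, 0]

Degree sequence: [3, 2, 1, 1, 1, 0]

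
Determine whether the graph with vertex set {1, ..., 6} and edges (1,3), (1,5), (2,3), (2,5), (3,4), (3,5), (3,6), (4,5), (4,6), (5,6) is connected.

Step 1: Build adjacency list from edges:
  1: 3, 5
  2: 3, 5
  3: 1, 2, 4, 5, 6
  4: 3, 5, 6
  5: 1, 2, 3, 4, 6
  6: 3, 4, 5

Step 2: Run BFS/DFS from vertex 1:
  Visited: {1, 3, 5, 2, 4, 6}
  Reached 6 of 6 vertices

Step 3: All 6 vertices reached from vertex 1, so the graph is connected.
Answer: Yes, the graph is connected.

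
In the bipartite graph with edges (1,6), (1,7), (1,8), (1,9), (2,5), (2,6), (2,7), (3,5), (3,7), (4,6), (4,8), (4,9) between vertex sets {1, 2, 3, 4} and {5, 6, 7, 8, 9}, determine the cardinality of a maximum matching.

Step 1: List the neighbors of each left vertex:
  1: 6, 7, 8, 9
  2: 5, 6, 7
  3: 5, 7
  4: 6, 8, 9

Step 2: Greedily match left vertices, then look for augmenting paths:
  Match 1 -- 6
  Match 2 -- 5
  Match 3 -- 7
  Match 4 -- 8
  No augmenting path remains.

Step 3: Verify this is maximum:
  Matching size 4 = min(|L|, |R|) = min(4, 5), which is an upper bound, so this matching is maximum.

Maximum matching: {(1,6), (2,5), (3,7), (4,8)}
Size: 4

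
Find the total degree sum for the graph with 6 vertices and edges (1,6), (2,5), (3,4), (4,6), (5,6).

Step 1: Count edges incident to each vertex:
  deg(1) = 1 (neighbors: 6)
  deg(2) = 1 (neighbors: 5)
  deg(3) = 1 (neighbors: 4)
  deg(4) = 2 (neighbors: 3, 6)
  deg(5) = 2 (neighbors: 2, 6)
  deg(6) = 3 (neighbors: 1, 4, 5)

Step 2: Sum all degrees:
  1 + 1 + 1 + 2 + 2 + 3 = 10

Verification: sum of degrees = 2 * |E| = 2 * 5 = 10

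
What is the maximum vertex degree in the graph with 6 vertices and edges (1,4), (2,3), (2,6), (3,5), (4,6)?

Step 1: Count edges incident to each vertex:
  deg(1) = 1 (neighbors: 4)
  deg(2) = 2 (neighbors: 3, 6)
  deg(3) = 2 (neighbors: 2, 5)
  deg(4) = 2 (neighbors: 1, 6)
  deg(5) = 1 (neighbors: 3)
  deg(6) = 2 (neighbors: 2, 4)

Step 2: Find maximum:
  max(1, 2, 2, 2, 1, 2) = 2 (vertex 2)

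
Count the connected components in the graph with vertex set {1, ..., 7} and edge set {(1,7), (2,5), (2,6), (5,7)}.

Step 1: Build adjacency list from edges:
  1: 7
  2: 5, 6
  3: (none)
  4: (none)
  5: 2, 7
  6: 2
  7: 1, 5

Step 2: Run BFS/DFS from vertex 1:
  Visited: {1, 7, 5, 2, 6}
  Reached 5 of 7 vertices

Step 3: Only 5 of 7 vertices reached. Graph is disconnected.
Connected components: {1, 2, 5, 6, 7}, {3}, {4}
Number of connected components: 3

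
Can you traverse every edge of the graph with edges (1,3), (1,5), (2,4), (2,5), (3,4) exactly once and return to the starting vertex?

Step 1: Find the degree of each vertex:
  deg(1) = 2
  deg(2) = 2
  deg(3) = 2
  deg(4) = 2
  deg(5) = 2

Step 2: Count vertices with odd degree:
  All vertices have even degree (0 odd-degree vertices)

Step 3: Apply Euler's theorem:
  - Eulerian circuit exists iff graph is connected and all vertices have even degree
  - Eulerian path exists iff graph is connected and has 0 or 2 odd-degree vertices

Graph is connected with 0 odd-degree vertices.
Both Eulerian circuit and Eulerian path exist.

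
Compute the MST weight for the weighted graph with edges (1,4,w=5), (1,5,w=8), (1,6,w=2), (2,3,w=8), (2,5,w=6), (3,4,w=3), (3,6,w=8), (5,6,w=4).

Apply Kruskal's algorithm (sort edges by weight, add if no cycle):

Sorted edges by weight:
  (1,6) w=2
  (3,4) w=3
  (5,6) w=4
  (1,4) w=5
  (2,5) w=6
  (1,5) w=8
  (2,3) w=8
  (3,6) w=8

Add edge (1,6) w=2 -- no cycle. Running total: 2
Add edge (3,4) w=3 -- no cycle. Running total: 5
Add edge (5,6) w=4 -- no cycle. Running total: 9
Add edge (1,4) w=5 -- no cycle. Running total: 14
Add edge (2,5) w=6 -- no cycle. Running total: 20

MST edges: (1,6,w=2), (3,4,w=3), (5,6,w=4), (1,4,w=5), (2,5,w=6)
Total MST weight: 2 + 3 + 4 + 5 + 6 = 20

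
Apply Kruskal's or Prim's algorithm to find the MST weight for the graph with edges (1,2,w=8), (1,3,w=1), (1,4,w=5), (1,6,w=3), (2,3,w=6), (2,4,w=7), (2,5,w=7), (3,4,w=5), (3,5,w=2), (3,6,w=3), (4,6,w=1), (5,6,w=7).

Apply Kruskal's algorithm (sort edges by weight, add if no cycle):

Sorted edges by weight:
  (1,3) w=1
  (4,6) w=1
  (3,5) w=2
  (1,6) w=3
  (3,6) w=3
  (1,4) w=5
  (3,4) w=5
  (2,3) w=6
  (2,5) w=7
  (2,4) w=7
  (5,6) w=7
  (1,2) w=8

Add edge (1,3) w=1 -- no cycle. Running total: 1
Add edge (4,6) w=1 -- no cycle. Running total: 2
Add edge (3,5) w=2 -- no cycle. Running total: 4
Add edge (1,6) w=3 -- no cycle. Running total: 7
Skip edge (3,6) w=3 -- would create cycle
Skip edge (1,4) w=5 -- would create cycle
Skip edge (3,4) w=5 -- would create cycle
Add edge (2,3) w=6 -- no cycle. Running total: 13

MST edges: (1,3,w=1), (4,6,w=1), (3,5,w=2), (1,6,w=3), (2,3,w=6)
Total MST weight: 1 + 1 + 2 + 3 + 6 = 13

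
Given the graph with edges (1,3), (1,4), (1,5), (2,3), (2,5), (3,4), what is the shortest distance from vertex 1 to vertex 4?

Step 1: Build adjacency list:
  1: 3, 4, 5
  2: 3, 5
  3: 1, 2, 4
  4: 1, 3
  5: 1, 2

Step 2: BFS from vertex 1 to find shortest path to 4:
  vertex 3 reached at distance 1
  vertex 4 reached at distance 1

Step 3: Shortest path: 1 -> 4
Path length: 1 edge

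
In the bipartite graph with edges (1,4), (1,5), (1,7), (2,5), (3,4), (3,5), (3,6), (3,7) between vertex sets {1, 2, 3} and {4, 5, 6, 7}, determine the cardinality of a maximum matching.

Step 1: List the neighbors of each left vertex:
  1: 4, 5, 7
  2: 5
  3: 4, 5, 6, 7

Step 2: Greedily match left vertices, then look for augmenting paths:
  Match 1 -- 4
  Match 2 -- 5
  Match 3 -- 6
  No augmenting path remains.

Step 3: Verify this is maximum:
  Matching size 3 = min(|L|, |R|) = min(3, 4), which is an upper bound, so this matching is maximum.

Maximum matching: {(1,4), (2,5), (3,6)}
Size: 3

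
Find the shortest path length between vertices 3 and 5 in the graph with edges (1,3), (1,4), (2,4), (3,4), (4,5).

Step 1: Build adjacency list:
  1: 3, 4
  2: 4
  3: 1, 4
  4: 1, 2, 3, 5
  5: 4

Step 2: BFS from vertex 3 to find shortest path to 5:
  vertex 1 reached at distance 1
  vertex 4 reached at distance 1
  vertex 2 reached at distance 2
  vertex 5 reached at distance 2

Step 3: Shortest path: 3 -> 4 -> 5
Path length: 2 edges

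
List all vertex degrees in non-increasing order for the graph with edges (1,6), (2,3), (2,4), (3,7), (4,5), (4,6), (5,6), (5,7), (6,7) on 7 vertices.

Step 1: Count edges incident to each vertex:
  deg(1) = 1 (neighbors: 6)
  deg(2) = 2 (neighbors: 3, 4)
  deg(3) = 2 (neighbors: 2, 7)
  deg(4) = 3 (neighbors: 2, 5, 6)
  deg(5) = 3 (neighbors: 4, 6, 7)
  deg(6) = 4 (neighbors: 1, 4, 5, 7)
  deg(7) = 3 (neighbors: 3, 5, 6)

Step 2: Sort degrees in non-increasing order:
  Degrees: [1, 2, 2, 3, 3, 4, 3] -> sorted: [4, 3, 3, 3, 2, 2, 1]

Degree sequence: [4, 3, 3, 3, 2, 2, 1]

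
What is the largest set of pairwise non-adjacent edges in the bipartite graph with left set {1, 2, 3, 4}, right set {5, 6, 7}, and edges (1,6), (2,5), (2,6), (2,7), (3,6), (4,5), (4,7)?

Step 1: List the neighbors of each left vertex:
  1: 6
  2: 5, 6, 7
  3: 6
  4: 5, 7

Step 2: Greedily match left vertices, then look for augmenting paths:
  Match 1 -- 6
  Match 2 -- 5
  Match 4 -- 7
  No augmenting path remains.

Step 3: Verify this is maximum:
  Matching size 3 = min(|L|, |R|) = min(4, 3), which is an upper bound, so this matching is maximum.

Maximum matching: {(1,6), (2,5), (4,7)}
Size: 3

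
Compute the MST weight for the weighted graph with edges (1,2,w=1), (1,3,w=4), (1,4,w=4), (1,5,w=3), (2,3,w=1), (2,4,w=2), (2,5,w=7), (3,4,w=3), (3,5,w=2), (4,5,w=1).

Apply Kruskal's algorithm (sort edges by weight, add if no cycle):

Sorted edges by weight:
  (1,2) w=1
  (2,3) w=1
  (4,5) w=1
  (2,4) w=2
  (3,5) w=2
  (1,5) w=3
  (3,4) w=3
  (1,3) w=4
  (1,4) w=4
  (2,5) w=7

Add edge (1,2) w=1 -- no cycle. Running total: 1
Add edge (2,3) w=1 -- no cycle. Running total: 2
Add edge (4,5) w=1 -- no cycle. Running total: 3
Add edge (2,4) w=2 -- no cycle. Running total: 5

MST edges: (1,2,w=1), (2,3,w=1), (4,5,w=1), (2,4,w=2)
Total MST weight: 1 + 1 + 1 + 2 = 5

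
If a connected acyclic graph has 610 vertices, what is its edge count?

A tree on n vertices always has exactly n - 1 edges.
For n = 610: edges = 610 - 1 = 609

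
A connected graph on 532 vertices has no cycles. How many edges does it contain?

A tree on n vertices always has exactly n - 1 edges.
For n = 532: edges = 532 - 1 = 531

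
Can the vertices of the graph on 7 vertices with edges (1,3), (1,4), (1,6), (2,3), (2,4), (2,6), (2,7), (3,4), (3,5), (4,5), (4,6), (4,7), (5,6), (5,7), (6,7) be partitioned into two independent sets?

Step 1: Attempt 2-coloring using BFS:
  Start at vertex 1, assign color 0
  Color vertex 3 with color 1 (neighbor of 1)
  Color vertex 4 with color 1 (neighbor of 1)
  Color vertex 6 with color 1 (neighbor of 1)
  Color vertex 2 with color 0 (neighbor of 3)

Step 2: Conflict found! Vertices 3 and 4 are adjacent but have the same color.
This means the graph contains an odd cycle.

The graph is NOT bipartite.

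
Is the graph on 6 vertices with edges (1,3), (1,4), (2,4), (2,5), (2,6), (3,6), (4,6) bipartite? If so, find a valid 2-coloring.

Step 1: Attempt 2-coloring using BFS:
  Start at vertex 1, assign color 0
  Color vertex 3 with color 1 (neighbor of 1)
  Color vertex 4 with color 1 (neighbor of 1)
  Color vertex 6 with color 0 (neighbor of 3)
  Color vertex 2 with color 0 (neighbor of 4)

Step 2: Conflict found! Vertices 6 and 2 are adjacent but have the same color.
This means the graph contains an odd cycle.

The graph is NOT bipartite.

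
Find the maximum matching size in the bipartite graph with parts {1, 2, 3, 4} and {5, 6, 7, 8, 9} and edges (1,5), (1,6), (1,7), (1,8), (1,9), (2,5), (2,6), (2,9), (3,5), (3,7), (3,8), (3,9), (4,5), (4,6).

Step 1: List the neighbors of each left vertex:
  1: 5, 6, 7, 8, 9
  2: 5, 6, 9
  3: 5, 7, 8, 9
  4: 5, 6

Step 2: Greedily match left vertices, then look for augmenting paths:
  Match 1 -- 8
  Match 2 -- 6
  Match 3 -- 7
  Match 4 -- 5
  No augmenting path remains.

Step 3: Verify this is maximum:
  Matching size 4 = min(|L|, |R|) = min(4, 5), which is an upper bound, so this matching is maximum.

Maximum matching: {(1,8), (2,6), (3,7), (4,5)}
Size: 4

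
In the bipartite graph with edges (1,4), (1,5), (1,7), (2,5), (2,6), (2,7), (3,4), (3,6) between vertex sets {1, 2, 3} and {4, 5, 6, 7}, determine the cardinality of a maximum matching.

Step 1: List the neighbors of each left vertex:
  1: 4, 5, 7
  2: 5, 6, 7
  3: 4, 6

Step 2: Greedily match left vertices, then look for augmenting paths:
  Match 1 -- 4
  Match 2 -- 5
  Match 3 -- 6
  No augmenting path remains.

Step 3: Verify this is maximum:
  Matching size 3 = min(|L|, |R|) = min(3, 4), which is an upper bound, so this matching is maximum.

Maximum matching: {(1,4), (2,5), (3,6)}
Size: 3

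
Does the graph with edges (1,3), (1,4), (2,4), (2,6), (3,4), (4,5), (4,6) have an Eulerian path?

Step 1: Find the degree of each vertex:
  deg(1) = 2
  deg(2) = 2
  deg(3) = 2
  deg(4) = 5
  deg(5) = 1
  deg(6) = 2

Step 2: Count vertices with odd degree:
  Odd-degree vertices: 4, 5 (2 total)

Step 3: Apply Euler's theorem:
  - Eulerian circuit exists iff graph is connected and all vertices have even degree
  - Eulerian path exists iff graph is connected and has 0 or 2 odd-degree vertices

Graph is connected with exactly 2 odd-degree vertices (4, 5).
Eulerian path exists (starting and ending at the odd-degree vertices), but no Eulerian circuit.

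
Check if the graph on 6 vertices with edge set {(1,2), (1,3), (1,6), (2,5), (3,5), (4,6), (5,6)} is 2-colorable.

Step 1: Attempt 2-coloring using BFS:
  Start at vertex 1, assign color 0
  Color vertex 2 with color 1 (neighbor of 1)
  Color vertex 3 with color 1 (neighbor of 1)
  Color vertex 6 with color 1 (neighbor of 1)
  Color vertex 5 with color 0 (neighbor of 2)
  Color vertex 4 with color 0 (neighbor of 6)

Step 2: 2-coloring succeeded. No conflicts found.
  Set A (color 0): {1, 4, 5}
  Set B (color 1): {2, 3, 6}

The graph is bipartite with partition {1, 4, 5}, {2, 3, 6}.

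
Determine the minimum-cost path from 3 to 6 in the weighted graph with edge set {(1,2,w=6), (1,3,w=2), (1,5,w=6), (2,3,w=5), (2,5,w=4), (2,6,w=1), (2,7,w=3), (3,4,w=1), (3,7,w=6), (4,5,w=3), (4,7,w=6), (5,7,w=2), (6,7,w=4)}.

Step 1: Build adjacency list with weights:
  1: 2(w=6), 3(w=2), 5(w=6)
  2: 1(w=6), 3(w=5), 5(w=4), 6(w=1), 7(w=3)
  3: 1(w=2), 2(w=5), 4(w=1), 7(w=6)
  4: 3(w=1), 5(w=3), 7(w=6)
  5: 1(w=6), 2(w=4), 4(w=3), 7(w=2)
  6: 2(w=1), 7(w=4)
  7: 2(w=3), 3(w=6), 4(w=6), 5(w=2), 6(w=4)

Step 2: Apply Dijkstra's algorithm from vertex 3:
  Visit vertex 3 (distance=0)
    Update dist[1] = 2
    Update dist[2] = 5
    Update dist[4] = 1
    Update dist[7] = 6
  Visit vertex 4 (distance=1)
    Update dist[5] = 4
  Visit vertex 1 (distance=2)
  Visit vertex 5 (distance=4)
  Visit vertex 2 (distance=5)
    Update dist[6] = 6
  Visit vertex 6 (distance=6)

Step 3: Shortest path: 3 -> 2 -> 6
Total weight: 5 + 1 = 6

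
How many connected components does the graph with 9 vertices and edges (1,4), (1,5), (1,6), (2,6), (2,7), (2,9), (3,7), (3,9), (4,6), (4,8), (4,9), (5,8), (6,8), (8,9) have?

Step 1: Build adjacency list from edges:
  1: 4, 5, 6
  2: 6, 7, 9
  3: 7, 9
  4: 1, 6, 8, 9
  5: 1, 8
  6: 1, 2, 4, 8
  7: 2, 3
  8: 4, 5, 6, 9
  9: 2, 3, 4, 8

Step 2: Run BFS/DFS from vertex 1:
  Visited: {1, 4, 5, 6, 8, 9, 2, 3, 7}
  Reached 9 of 9 vertices

Step 3: All 9 vertices reached from vertex 1, so the graph is connected.
Number of connected components: 1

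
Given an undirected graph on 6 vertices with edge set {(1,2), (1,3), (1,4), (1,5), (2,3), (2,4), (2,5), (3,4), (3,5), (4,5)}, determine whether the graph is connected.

Step 1: Build adjacency list from edges:
  1: 2, 3, 4, 5
  2: 1, 3, 4, 5
  3: 1, 2, 4, 5
  4: 1, 2, 3, 5
  5: 1, 2, 3, 4
  6: (none)

Step 2: Run BFS/DFS from vertex 1:
  Visited: {1, 2, 3, 4, 5}
  Reached 5 of 6 vertices

Step 3: Only 5 of 6 vertices reached. Graph is disconnected.
Connected components: {1, 2, 3, 4, 5}, {6}
Answer: No, the graph is not connected (2 components).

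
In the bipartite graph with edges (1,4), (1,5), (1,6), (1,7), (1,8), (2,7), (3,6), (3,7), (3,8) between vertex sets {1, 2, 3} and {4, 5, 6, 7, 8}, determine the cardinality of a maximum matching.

Step 1: List the neighbors of each left vertex:
  1: 4, 5, 6, 7, 8
  2: 7
  3: 6, 7, 8

Step 2: Greedily match left vertices, then look for augmenting paths:
  Match 1 -- 4
  Match 2 -- 7
  Match 3 -- 6
  No augmenting path remains.

Step 3: Verify this is maximum:
  Matching size 3 = min(|L|, |R|) = min(3, 5), which is an upper bound, so this matching is maximum.

Maximum matching: {(1,4), (2,7), (3,6)}
Size: 3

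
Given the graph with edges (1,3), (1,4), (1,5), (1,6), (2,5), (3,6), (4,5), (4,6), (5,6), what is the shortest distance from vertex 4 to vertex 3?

Step 1: Build adjacency list:
  1: 3, 4, 5, 6
  2: 5
  3: 1, 6
  4: 1, 5, 6
  5: 1, 2, 4, 6
  6: 1, 3, 4, 5

Step 2: BFS from vertex 4 to find shortest path to 3:
  vertex 1 reached at distance 1
  vertex 5 reached at distance 1
  vertex 6 reached at distance 1
  vertex 3 reached at distance 2

Step 3: Shortest path: 4 -> 1 -> 3
Path length: 2 edges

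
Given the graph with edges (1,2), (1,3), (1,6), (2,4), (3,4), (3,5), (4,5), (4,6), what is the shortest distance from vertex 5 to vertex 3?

Step 1: Build adjacency list:
  1: 2, 3, 6
  2: 1, 4
  3: 1, 4, 5
  4: 2, 3, 5, 6
  5: 3, 4
  6: 1, 4

Step 2: BFS from vertex 5 to find shortest path to 3:
  vertex 3 reached at distance 1

Step 3: Shortest path: 5 -> 3
Path length: 1 edge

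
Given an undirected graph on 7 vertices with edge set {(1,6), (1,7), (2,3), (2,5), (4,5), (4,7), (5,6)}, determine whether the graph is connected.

Step 1: Build adjacency list from edges:
  1: 6, 7
  2: 3, 5
  3: 2
  4: 5, 7
  5: 2, 4, 6
  6: 1, 5
  7: 1, 4

Step 2: Run BFS/DFS from vertex 1:
  Visited: {1, 6, 7, 5, 4, 2, 3}
  Reached 7 of 7 vertices

Step 3: All 7 vertices reached from vertex 1, so the graph is connected.
Answer: Yes, the graph is connected.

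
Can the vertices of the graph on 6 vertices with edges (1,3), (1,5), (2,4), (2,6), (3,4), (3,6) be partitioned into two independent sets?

Step 1: Attempt 2-coloring using BFS:
  Start at vertex 1, assign color 0
  Color vertex 3 with color 1 (neighbor of 1)
  Color vertex 5 with color 1 (neighbor of 1)
  Color vertex 4 with color 0 (neighbor of 3)
  Color vertex 6 with color 0 (neighbor of 3)
  Color vertex 2 with color 1 (neighbor of 4)

Step 2: 2-coloring succeeded. No conflicts found.
  Set A (color 0): {1, 4, 6}
  Set B (color 1): {2, 3, 5}

The graph is bipartite with partition {1, 4, 6}, {2, 3, 5}.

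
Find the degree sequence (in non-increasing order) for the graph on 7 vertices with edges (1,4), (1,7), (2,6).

Step 1: Count edges incident to each vertex:
  deg(1) = 2 (neighbors: 4, 7)
  deg(2) = 1 (neighbors: 6)
  deg(3) = 0 (neighbors: none)
  deg(4) = 1 (neighbors: 1)
  deg(5) = 0 (neighbors: none)
  deg(6) = 1 (neighbors: 2)
  deg(7) = 1 (neighbors: 1)

Step 2: Sort degrees in non-increasing order:
  Degrees: [2, 1, 0, 1, 0, 1, 1] -> sorted: [2, 1, 1, 1, 1, 0, 0]

Degree sequence: [2, 1, 1, 1, 1, 0, 0]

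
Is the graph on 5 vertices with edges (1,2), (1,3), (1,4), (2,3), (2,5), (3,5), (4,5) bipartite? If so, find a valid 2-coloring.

Step 1: Attempt 2-coloring using BFS:
  Start at vertex 1, assign color 0
  Color vertex 2 with color 1 (neighbor of 1)
  Color vertex 3 with color 1 (neighbor of 1)
  Color vertex 4 with color 1 (neighbor of 1)

Step 2: Conflict found! Vertices 2 and 3 are adjacent but have the same color.
This means the graph contains an odd cycle.

The graph is NOT bipartite.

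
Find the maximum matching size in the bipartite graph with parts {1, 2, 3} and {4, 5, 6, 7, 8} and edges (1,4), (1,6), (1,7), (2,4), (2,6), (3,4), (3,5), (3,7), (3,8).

Step 1: List the neighbors of each left vertex:
  1: 4, 6, 7
  2: 4, 6
  3: 4, 5, 7, 8

Step 2: Greedily match left vertices, then look for augmenting paths:
  Match 1 -- 4
  Match 2 -- 6
  Match 3 -- 5
  No augmenting path remains.

Step 3: Verify this is maximum:
  Matching size 3 = min(|L|, |R|) = min(3, 5), which is an upper bound, so this matching is maximum.

Maximum matching: {(1,4), (2,6), (3,5)}
Size: 3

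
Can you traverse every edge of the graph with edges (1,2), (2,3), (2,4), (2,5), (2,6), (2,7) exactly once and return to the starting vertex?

Step 1: Find the degree of each vertex:
  deg(1) = 1
  deg(2) = 6
  deg(3) = 1
  deg(4) = 1
  deg(5) = 1
  deg(6) = 1
  deg(7) = 1

Step 2: Count vertices with odd degree:
  Odd-degree vertices: 1, 3, 4, 5, 6, 7 (6 total)

Step 3: Apply Euler's theorem:
  - Eulerian circuit exists iff graph is connected and all vertices have even degree
  - Eulerian path exists iff graph is connected and has 0 or 2 odd-degree vertices

Graph has 6 odd-degree vertices (need 0 or 2).
Neither Eulerian path nor Eulerian circuit exists.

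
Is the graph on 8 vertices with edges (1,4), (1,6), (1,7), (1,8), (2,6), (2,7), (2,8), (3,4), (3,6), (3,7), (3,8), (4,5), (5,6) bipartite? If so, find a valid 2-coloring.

Step 1: Attempt 2-coloring using BFS:
  Start at vertex 1, assign color 0
  Color vertex 4 with color 1 (neighbor of 1)
  Color vertex 6 with color 1 (neighbor of 1)
  Color vertex 7 with color 1 (neighbor of 1)
  Color vertex 8 with color 1 (neighbor of 1)
  Color vertex 3 with color 0 (neighbor of 4)
  Color vertex 5 with color 0 (neighbor of 4)
  Color vertex 2 with color 0 (neighbor of 6)

Step 2: 2-coloring succeeded. No conflicts found.
  Set A (color 0): {1, 2, 3, 5}
  Set B (color 1): {4, 6, 7, 8}

The graph is bipartite with partition {1, 2, 3, 5}, {4, 6, 7, 8}.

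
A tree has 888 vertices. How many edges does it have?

A tree on n vertices always has exactly n - 1 edges.
For n = 888: edges = 888 - 1 = 887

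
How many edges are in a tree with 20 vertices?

A tree on n vertices always has exactly n - 1 edges.
For n = 20: edges = 20 - 1 = 19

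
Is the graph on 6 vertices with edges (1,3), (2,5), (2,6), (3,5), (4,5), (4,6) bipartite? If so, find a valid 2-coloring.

Step 1: Attempt 2-coloring using BFS:
  Start at vertex 1, assign color 0
  Color vertex 3 with color 1 (neighbor of 1)
  Color vertex 5 with color 0 (neighbor of 3)
  Color vertex 2 with color 1 (neighbor of 5)
  Color vertex 4 with color 1 (neighbor of 5)
  Color vertex 6 with color 0 (neighbor of 2)

Step 2: 2-coloring succeeded. No conflicts found.
  Set A (color 0): {1, 5, 6}
  Set B (color 1): {2, 3, 4}

The graph is bipartite with partition {1, 5, 6}, {2, 3, 4}.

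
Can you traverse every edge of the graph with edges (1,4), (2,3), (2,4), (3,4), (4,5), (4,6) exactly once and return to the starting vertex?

Step 1: Find the degree of each vertex:
  deg(1) = 1
  deg(2) = 2
  deg(3) = 2
  deg(4) = 5
  deg(5) = 1
  deg(6) = 1

Step 2: Count vertices with odd degree:
  Odd-degree vertices: 1, 4, 5, 6 (4 total)

Step 3: Apply Euler's theorem:
  - Eulerian circuit exists iff graph is connected and all vertices have even degree
  - Eulerian path exists iff graph is connected and has 0 or 2 odd-degree vertices

Graph has 4 odd-degree vertices (need 0 or 2).
Neither Eulerian path nor Eulerian circuit exists.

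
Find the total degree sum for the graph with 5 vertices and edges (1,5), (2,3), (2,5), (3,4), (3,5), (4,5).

Step 1: Count edges incident to each vertex:
  deg(1) = 1 (neighbors: 5)
  deg(2) = 2 (neighbors: 3, 5)
  deg(3) = 3 (neighbors: 2, 4, 5)
  deg(4) = 2 (neighbors: 3, 5)
  deg(5) = 4 (neighbors: 1, 2, 3, 4)

Step 2: Sum all degrees:
  1 + 2 + 3 + 2 + 4 = 12

Verification: sum of degrees = 2 * |E| = 2 * 6 = 12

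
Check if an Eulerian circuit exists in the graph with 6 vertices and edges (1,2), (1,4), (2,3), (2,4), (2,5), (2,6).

Step 1: Find the degree of each vertex:
  deg(1) = 2
  deg(2) = 5
  deg(3) = 1
  deg(4) = 2
  deg(5) = 1
  deg(6) = 1

Step 2: Count vertices with odd degree:
  Odd-degree vertices: 2, 3, 5, 6 (4 total)

Step 3: Apply Euler's theorem:
  - Eulerian circuit exists iff graph is connected and all vertices have even degree
  - Eulerian path exists iff graph is connected and has 0 or 2 odd-degree vertices

Graph has 4 odd-degree vertices (need 0 or 2).
Neither Eulerian path nor Eulerian circuit exists.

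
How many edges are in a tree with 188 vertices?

A tree on n vertices always has exactly n - 1 edges.
For n = 188: edges = 188 - 1 = 187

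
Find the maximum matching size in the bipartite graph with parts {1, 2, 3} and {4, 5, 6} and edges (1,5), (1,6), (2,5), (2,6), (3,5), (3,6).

Step 1: List the neighbors of each left vertex:
  1: 5, 6
  2: 5, 6
  3: 5, 6

Step 2: Greedily match left vertices, then look for augmenting paths:
  Match 1 -- 5
  Match 2 -- 6
  No augmenting path remains.

Step 3: Verify this is maximum:
  Matching has size 2. The vertex set {5, 6} covers every edge and has size 2; any matching has at most one edge per cover vertex, so 2 is maximum (König's theorem).

Maximum matching: {(1,5), (2,6)}
Size: 2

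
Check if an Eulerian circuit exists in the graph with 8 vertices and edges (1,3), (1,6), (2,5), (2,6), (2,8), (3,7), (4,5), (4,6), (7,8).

Step 1: Find the degree of each vertex:
  deg(1) = 2
  deg(2) = 3
  deg(3) = 2
  deg(4) = 2
  deg(5) = 2
  deg(6) = 3
  deg(7) = 2
  deg(8) = 2

Step 2: Count vertices with odd degree:
  Odd-degree vertices: 2, 6 (2 total)

Step 3: Apply Euler's theorem:
  - Eulerian circuit exists iff graph is connected and all vertices have even degree
  - Eulerian path exists iff graph is connected and has 0 or 2 odd-degree vertices

Graph is connected with exactly 2 odd-degree vertices (2, 6).
Eulerian path exists (starting and ending at the odd-degree vertices), but no Eulerian circuit.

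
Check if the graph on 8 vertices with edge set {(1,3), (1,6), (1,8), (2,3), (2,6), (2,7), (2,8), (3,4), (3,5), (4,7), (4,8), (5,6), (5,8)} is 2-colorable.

Step 1: Attempt 2-coloring using BFS:
  Start at vertex 1, assign color 0
  Color vertex 3 with color 1 (neighbor of 1)
  Color vertex 6 with color 1 (neighbor of 1)
  Color vertex 8 with color 1 (neighbor of 1)
  Color vertex 2 with color 0 (neighbor of 3)
  Color vertex 4 with color 0 (neighbor of 3)
  Color vertex 5 with color 0 (neighbor of 3)
  Color vertex 7 with color 1 (neighbor of 2)

Step 2: 2-coloring succeeded. No conflicts found.
  Set A (color 0): {1, 2, 4, 5}
  Set B (color 1): {3, 6, 7, 8}

The graph is bipartite with partition {1, 2, 4, 5}, {3, 6, 7, 8}.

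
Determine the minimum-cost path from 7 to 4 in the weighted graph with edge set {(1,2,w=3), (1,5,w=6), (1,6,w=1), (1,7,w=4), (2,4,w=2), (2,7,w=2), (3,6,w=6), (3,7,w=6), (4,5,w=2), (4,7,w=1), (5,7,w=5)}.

Step 1: Build adjacency list with weights:
  1: 2(w=3), 5(w=6), 6(w=1), 7(w=4)
  2: 1(w=3), 4(w=2), 7(w=2)
  3: 6(w=6), 7(w=6)
  4: 2(w=2), 5(w=2), 7(w=1)
  5: 1(w=6), 4(w=2), 7(w=5)
  6: 1(w=1), 3(w=6)
  7: 1(w=4), 2(w=2), 3(w=6), 4(w=1), 5(w=5)

Step 2: Apply Dijkstra's algorithm from vertex 7:
  Visit vertex 7 (distance=0)
    Update dist[1] = 4
    Update dist[2] = 2
    Update dist[3] = 6
    Update dist[4] = 1
    Update dist[5] = 5
  Visit vertex 4 (distance=1)
    Update dist[5] = 3

Step 3: Shortest path: 7 -> 4
Total weight: 1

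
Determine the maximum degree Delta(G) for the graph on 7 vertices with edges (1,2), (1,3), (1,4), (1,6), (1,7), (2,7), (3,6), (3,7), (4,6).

Step 1: Count edges incident to each vertex:
  deg(1) = 5 (neighbors: 2, 3, 4, 6, 7)
  deg(2) = 2 (neighbors: 1, 7)
  deg(3) = 3 (neighbors: 1, 6, 7)
  deg(4) = 2 (neighbors: 1, 6)
  deg(5) = 0 (neighbors: none)
  deg(6) = 3 (neighbors: 1, 3, 4)
  deg(7) = 3 (neighbors: 1, 2, 3)

Step 2: Find maximum:
  max(5, 2, 3, 2, 0, 3, 3) = 5 (vertex 1)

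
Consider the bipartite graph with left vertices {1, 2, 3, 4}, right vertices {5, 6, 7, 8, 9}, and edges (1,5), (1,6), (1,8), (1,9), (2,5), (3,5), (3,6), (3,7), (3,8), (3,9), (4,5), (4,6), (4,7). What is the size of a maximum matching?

Step 1: List the neighbors of each left vertex:
  1: 5, 6, 8, 9
  2: 5
  3: 5, 6, 7, 8, 9
  4: 5, 6, 7

Step 2: Greedily match left vertices, then look for augmenting paths:
  Match 1 -- 8
  Match 2 -- 5
  Match 3 -- 6
  Match 4 -- 7
  No augmenting path remains.

Step 3: Verify this is maximum:
  Matching size 4 = min(|L|, |R|) = min(4, 5), which is an upper bound, so this matching is maximum.

Maximum matching: {(1,8), (2,5), (3,6), (4,7)}
Size: 4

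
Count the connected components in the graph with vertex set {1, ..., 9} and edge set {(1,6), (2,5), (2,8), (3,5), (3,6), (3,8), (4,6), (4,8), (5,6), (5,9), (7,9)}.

Step 1: Build adjacency list from edges:
  1: 6
  2: 5, 8
  3: 5, 6, 8
  4: 6, 8
  5: 2, 3, 6, 9
  6: 1, 3, 4, 5
  7: 9
  8: 2, 3, 4
  9: 5, 7

Step 2: Run BFS/DFS from vertex 1:
  Visited: {1, 6, 3, 4, 5, 8, 2, 9, 7}
  Reached 9 of 9 vertices

Step 3: All 9 vertices reached from vertex 1, so the graph is connected.
Number of connected components: 1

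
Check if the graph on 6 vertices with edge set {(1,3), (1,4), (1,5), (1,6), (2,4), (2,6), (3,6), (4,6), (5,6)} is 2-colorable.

Step 1: Attempt 2-coloring using BFS:
  Start at vertex 1, assign color 0
  Color vertex 3 with color 1 (neighbor of 1)
  Color vertex 4 with color 1 (neighbor of 1)
  Color vertex 5 with color 1 (neighbor of 1)
  Color vertex 6 with color 1 (neighbor of 1)

Step 2: Conflict found! Vertices 3 and 6 are adjacent but have the same color.
This means the graph contains an odd cycle.

The graph is NOT bipartite.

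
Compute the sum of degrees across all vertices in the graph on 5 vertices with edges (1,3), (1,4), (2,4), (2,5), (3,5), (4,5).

Step 1: Count edges incident to each vertex:
  deg(1) = 2 (neighbors: 3, 4)
  deg(2) = 2 (neighbors: 4, 5)
  deg(3) = 2 (neighbors: 1, 5)
  deg(4) = 3 (neighbors: 1, 2, 5)
  deg(5) = 3 (neighbors: 2, 3, 4)

Step 2: Sum all degrees:
  2 + 2 + 2 + 3 + 3 = 12

Verification: sum of degrees = 2 * |E| = 2 * 6 = 12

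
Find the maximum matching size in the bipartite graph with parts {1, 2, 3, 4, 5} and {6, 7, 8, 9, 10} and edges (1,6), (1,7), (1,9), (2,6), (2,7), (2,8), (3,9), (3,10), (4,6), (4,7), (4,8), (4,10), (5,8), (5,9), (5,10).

Step 1: List the neighbors of each left vertex:
  1: 6, 7, 9
  2: 6, 7, 8
  3: 9, 10
  4: 6, 7, 8, 10
  5: 8, 9, 10

Step 2: Greedily match left vertices, then look for augmenting paths:
  Match 1 -- 6
  Match 2 -- 7
  Match 3 -- 9
  Match 4 -- 8
  Match 5 -- 10
  No augmenting path remains.

Step 3: Verify this is maximum:
  Matching size 5 = min(|L|, |R|) = min(5, 5), which is an upper bound, so this matching is maximum.

Maximum matching: {(1,6), (2,7), (3,9), (4,8), (5,10)}
Size: 5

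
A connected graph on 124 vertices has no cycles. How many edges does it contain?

A tree on n vertices always has exactly n - 1 edges.
For n = 124: edges = 124 - 1 = 123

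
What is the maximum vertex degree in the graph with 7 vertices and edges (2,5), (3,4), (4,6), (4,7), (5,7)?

Step 1: Count edges incident to each vertex:
  deg(1) = 0 (neighbors: none)
  deg(2) = 1 (neighbors: 5)
  deg(3) = 1 (neighbors: 4)
  deg(4) = 3 (neighbors: 3, 6, 7)
  deg(5) = 2 (neighbors: 2, 7)
  deg(6) = 1 (neighbors: 4)
  deg(7) = 2 (neighbors: 4, 5)

Step 2: Find maximum:
  max(0, 1, 1, 3, 2, 1, 2) = 3 (vertex 4)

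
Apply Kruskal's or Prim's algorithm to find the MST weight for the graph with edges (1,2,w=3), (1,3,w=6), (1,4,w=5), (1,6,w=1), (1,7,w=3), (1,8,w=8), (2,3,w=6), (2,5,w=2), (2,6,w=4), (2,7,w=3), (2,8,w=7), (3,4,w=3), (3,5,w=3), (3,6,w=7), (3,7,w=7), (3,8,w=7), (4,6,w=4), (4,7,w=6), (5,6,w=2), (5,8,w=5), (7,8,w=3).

Apply Kruskal's algorithm (sort edges by weight, add if no cycle):

Sorted edges by weight:
  (1,6) w=1
  (2,5) w=2
  (5,6) w=2
  (1,2) w=3
  (1,7) w=3
  (2,7) w=3
  (3,5) w=3
  (3,4) w=3
  (7,8) w=3
  (2,6) w=4
  (4,6) w=4
  (1,4) w=5
  (5,8) w=5
  (1,3) w=6
  (2,3) w=6
  (4,7) w=6
  (2,8) w=7
  (3,6) w=7
  (3,7) w=7
  (3,8) w=7
  (1,8) w=8

Add edge (1,6) w=1 -- no cycle. Running total: 1
Add edge (2,5) w=2 -- no cycle. Running total: 3
Add edge (5,6) w=2 -- no cycle. Running total: 5
Skip edge (1,2) w=3 -- would create cycle
Add edge (1,7) w=3 -- no cycle. Running total: 8
Skip edge (2,7) w=3 -- would create cycle
Add edge (3,5) w=3 -- no cycle. Running total: 11
Add edge (3,4) w=3 -- no cycle. Running total: 14
Add edge (7,8) w=3 -- no cycle. Running total: 17

MST edges: (1,6,w=1), (2,5,w=2), (5,6,w=2), (1,7,w=3), (3,5,w=3), (3,4,w=3), (7,8,w=3)
Total MST weight: 1 + 2 + 2 + 3 + 3 + 3 + 3 = 17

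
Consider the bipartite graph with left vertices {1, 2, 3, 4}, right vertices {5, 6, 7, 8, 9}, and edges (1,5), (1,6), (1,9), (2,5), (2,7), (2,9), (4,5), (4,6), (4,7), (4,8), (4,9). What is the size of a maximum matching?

Step 1: List the neighbors of each left vertex:
  1: 5, 6, 9
  2: 5, 7, 9
  3: (none)
  4: 5, 6, 7, 8, 9

Step 2: Greedily match left vertices, then look for augmenting paths:
  Match 1 -- 5
  Match 2 -- 7
  Match 4 -- 6
  No augmenting path remains.

Step 3: Verify this is maximum:
  Matching has size 3. The vertex set {1, 2, 4} covers every edge and has size 3; any matching has at most one edge per cover vertex, so 3 is maximum (König's theorem).

Maximum matching: {(1,5), (2,7), (4,6)}
Size: 3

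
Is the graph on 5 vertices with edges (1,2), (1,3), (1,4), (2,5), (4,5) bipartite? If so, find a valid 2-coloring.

Step 1: Attempt 2-coloring using BFS:
  Start at vertex 1, assign color 0
  Color vertex 2 with color 1 (neighbor of 1)
  Color vertex 3 with color 1 (neighbor of 1)
  Color vertex 4 with color 1 (neighbor of 1)
  Color vertex 5 with color 0 (neighbor of 2)

Step 2: 2-coloring succeeded. No conflicts found.
  Set A (color 0): {1, 5}
  Set B (color 1): {2, 3, 4}

The graph is bipartite with partition {1, 5}, {2, 3, 4}.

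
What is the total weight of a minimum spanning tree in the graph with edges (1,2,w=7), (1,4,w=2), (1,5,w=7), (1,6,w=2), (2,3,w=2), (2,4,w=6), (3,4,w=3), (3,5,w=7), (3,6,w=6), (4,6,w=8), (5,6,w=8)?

Apply Kruskal's algorithm (sort edges by weight, add if no cycle):

Sorted edges by weight:
  (1,4) w=2
  (1,6) w=2
  (2,3) w=2
  (3,4) w=3
  (2,4) w=6
  (3,6) w=6
  (1,5) w=7
  (1,2) w=7
  (3,5) w=7
  (4,6) w=8
  (5,6) w=8

Add edge (1,4) w=2 -- no cycle. Running total: 2
Add edge (1,6) w=2 -- no cycle. Running total: 4
Add edge (2,3) w=2 -- no cycle. Running total: 6
Add edge (3,4) w=3 -- no cycle. Running total: 9
Skip edge (2,4) w=6 -- would create cycle
Skip edge (3,6) w=6 -- would create cycle
Add edge (1,5) w=7 -- no cycle. Running total: 16

MST edges: (1,4,w=2), (1,6,w=2), (2,3,w=2), (3,4,w=3), (1,5,w=7)
Total MST weight: 2 + 2 + 2 + 3 + 7 = 16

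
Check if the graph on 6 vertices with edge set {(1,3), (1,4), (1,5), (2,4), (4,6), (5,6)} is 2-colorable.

Step 1: Attempt 2-coloring using BFS:
  Start at vertex 1, assign color 0
  Color vertex 3 with color 1 (neighbor of 1)
  Color vertex 4 with color 1 (neighbor of 1)
  Color vertex 5 with color 1 (neighbor of 1)
  Color vertex 2 with color 0 (neighbor of 4)
  Color vertex 6 with color 0 (neighbor of 4)

Step 2: 2-coloring succeeded. No conflicts found.
  Set A (color 0): {1, 2, 6}
  Set B (color 1): {3, 4, 5}

The graph is bipartite with partition {1, 2, 6}, {3, 4, 5}.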